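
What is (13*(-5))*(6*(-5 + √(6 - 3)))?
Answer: 1950 - 390*√3 ≈ 1274.5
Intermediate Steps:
(13*(-5))*(6*(-5 + √(6 - 3))) = -390*(-5 + √3) = -65*(-30 + 6*√3) = 1950 - 390*√3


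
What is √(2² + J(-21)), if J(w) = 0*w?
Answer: 2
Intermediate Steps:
J(w) = 0
√(2² + J(-21)) = √(2² + 0) = √(4 + 0) = √4 = 2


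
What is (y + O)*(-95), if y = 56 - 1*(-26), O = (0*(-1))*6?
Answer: -7790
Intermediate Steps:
O = 0 (O = 0*6 = 0)
y = 82 (y = 56 + 26 = 82)
(y + O)*(-95) = (82 + 0)*(-95) = 82*(-95) = -7790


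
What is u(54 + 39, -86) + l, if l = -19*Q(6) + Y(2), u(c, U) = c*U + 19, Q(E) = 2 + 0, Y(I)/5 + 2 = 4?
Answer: -8007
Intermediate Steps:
Y(I) = 10 (Y(I) = -10 + 5*4 = -10 + 20 = 10)
Q(E) = 2
u(c, U) = 19 + U*c (u(c, U) = U*c + 19 = 19 + U*c)
l = -28 (l = -19*2 + 10 = -38 + 10 = -28)
u(54 + 39, -86) + l = (19 - 86*(54 + 39)) - 28 = (19 - 86*93) - 28 = (19 - 7998) - 28 = -7979 - 28 = -8007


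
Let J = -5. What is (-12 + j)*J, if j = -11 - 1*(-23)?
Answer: 0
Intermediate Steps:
j = 12 (j = -11 + 23 = 12)
(-12 + j)*J = (-12 + 12)*(-5) = 0*(-5) = 0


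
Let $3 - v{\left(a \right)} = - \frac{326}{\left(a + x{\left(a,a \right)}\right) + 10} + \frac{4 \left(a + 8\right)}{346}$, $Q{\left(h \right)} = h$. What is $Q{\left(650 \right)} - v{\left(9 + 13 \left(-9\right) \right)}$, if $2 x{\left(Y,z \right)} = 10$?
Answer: $\frac{10447381}{16089} \approx 649.35$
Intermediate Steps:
$x{\left(Y,z \right)} = 5$ ($x{\left(Y,z \right)} = \frac{1}{2} \cdot 10 = 5$)
$v{\left(a \right)} = \frac{503}{173} + \frac{326}{15 + a} - \frac{2 a}{173}$ ($v{\left(a \right)} = 3 - \left(- \frac{326}{\left(a + 5\right) + 10} + \frac{4 \left(a + 8\right)}{346}\right) = 3 - \left(- \frac{326}{\left(5 + a\right) + 10} + 4 \left(8 + a\right) \frac{1}{346}\right) = 3 - \left(- \frac{326}{15 + a} + \left(32 + 4 a\right) \frac{1}{346}\right) = 3 - \left(- \frac{326}{15 + a} + \left(\frac{16}{173} + \frac{2 a}{173}\right)\right) = 3 - \left(\frac{16}{173} - \frac{326}{15 + a} + \frac{2 a}{173}\right) = \frac{503}{173} + \frac{326}{15 + a} - \frac{2 a}{173}$)
$Q{\left(650 \right)} - v{\left(9 + 13 \left(-9\right) \right)} = 650 - \frac{63943 - 2 \left(9 + 13 \left(-9\right)\right)^{2} + 473 \left(9 + 13 \left(-9\right)\right)}{173 \left(15 + \left(9 + 13 \left(-9\right)\right)\right)} = 650 - \frac{63943 - 2 \left(9 - 117\right)^{2} + 473 \left(9 - 117\right)}{173 \left(15 + \left(9 - 117\right)\right)} = 650 - \frac{63943 - 2 \left(-108\right)^{2} + 473 \left(-108\right)}{173 \left(15 - 108\right)} = 650 - \frac{63943 - 23328 - 51084}{173 \left(-93\right)} = 650 - \frac{1}{173} \left(- \frac{1}{93}\right) \left(63943 - 23328 - 51084\right) = 650 - \frac{1}{173} \left(- \frac{1}{93}\right) \left(-10469\right) = 650 - \frac{10469}{16089} = \frac{10447381}{16089}$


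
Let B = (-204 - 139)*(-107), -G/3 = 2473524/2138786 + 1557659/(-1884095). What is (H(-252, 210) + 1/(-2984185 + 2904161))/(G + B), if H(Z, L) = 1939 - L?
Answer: 278775998462607080825/5917340775006802655024 ≈ 0.047112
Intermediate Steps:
G = -1993282408209/2014838004335 (G = -3*(2473524/2138786 + 1557659/(-1884095)) = -3*(2473524*(1/2138786) + 1557659*(-1/1884095)) = -3*(1236762/1069393 - 1557659/1884095) = -3*664427469403/2014838004335 = -1993282408209/2014838004335 ≈ -0.98930)
B = 36701 (B = -343*(-107) = 36701)
(H(-252, 210) + 1/(-2984185 + 2904161))/(G + B) = ((1939 - 1*210) + 1/(-2984185 + 2904161))/(-1993282408209/2014838004335 + 36701) = ((1939 - 210) + 1/(-80024))/(73944576314690626/2014838004335) = (1729 - 1/80024)*(2014838004335/73944576314690626) = (138361495/80024)*(2014838004335/73944576314690626) = 278775998462607080825/5917340775006802655024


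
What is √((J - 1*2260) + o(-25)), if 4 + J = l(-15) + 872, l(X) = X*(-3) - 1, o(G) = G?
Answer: I*√1373 ≈ 37.054*I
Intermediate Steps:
l(X) = -1 - 3*X (l(X) = -3*X - 1 = -1 - 3*X)
J = 912 (J = -4 + ((-1 - 3*(-15)) + 872) = -4 + ((-1 + 45) + 872) = -4 + (44 + 872) = -4 + 916 = 912)
√((J - 1*2260) + o(-25)) = √((912 - 1*2260) - 25) = √((912 - 2260) - 25) = √(-1348 - 25) = √(-1373) = I*√1373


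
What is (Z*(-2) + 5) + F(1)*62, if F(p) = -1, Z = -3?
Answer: -51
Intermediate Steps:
(Z*(-2) + 5) + F(1)*62 = (-3*(-2) + 5) - 1*62 = (6 + 5) - 62 = 11 - 62 = -51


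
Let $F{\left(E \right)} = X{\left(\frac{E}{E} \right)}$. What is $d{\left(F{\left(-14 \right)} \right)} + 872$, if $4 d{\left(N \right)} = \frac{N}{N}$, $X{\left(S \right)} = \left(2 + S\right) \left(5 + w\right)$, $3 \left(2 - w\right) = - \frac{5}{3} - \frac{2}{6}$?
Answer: $\frac{3489}{4} \approx 872.25$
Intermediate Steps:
$w = \frac{8}{3}$ ($w = 2 - \frac{- \frac{5}{3} - \frac{2}{6}}{3} = 2 - \frac{\left(-5\right) \frac{1}{3} - \frac{1}{3}}{3} = 2 - \frac{- \frac{5}{3} - \frac{1}{3}}{3} = 2 - - \frac{2}{3} = 2 + \frac{2}{3} = \frac{8}{3} \approx 2.6667$)
$X{\left(S \right)} = \frac{46}{3} + \frac{23 S}{3}$ ($X{\left(S \right)} = \left(2 + S\right) \left(5 + \frac{8}{3}\right) = \left(2 + S\right) \frac{23}{3} = \frac{46}{3} + \frac{23 S}{3}$)
$F{\left(E \right)} = 23$ ($F{\left(E \right)} = \frac{46}{3} + \frac{23 \frac{E}{E}}{3} = \frac{46}{3} + \frac{23}{3} \cdot 1 = \frac{46}{3} + \frac{23}{3} = 23$)
$d{\left(N \right)} = \frac{1}{4}$ ($d{\left(N \right)} = \frac{N \frac{1}{N}}{4} = \frac{1}{4} \cdot 1 = \frac{1}{4}$)
$d{\left(F{\left(-14 \right)} \right)} + 872 = \frac{1}{4} + 872 = \frac{3489}{4}$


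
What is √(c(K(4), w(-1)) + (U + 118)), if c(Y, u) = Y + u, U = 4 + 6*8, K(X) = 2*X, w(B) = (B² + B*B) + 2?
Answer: √182 ≈ 13.491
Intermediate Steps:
w(B) = 2 + 2*B² (w(B) = (B² + B²) + 2 = 2*B² + 2 = 2 + 2*B²)
U = 52 (U = 4 + 48 = 52)
√(c(K(4), w(-1)) + (U + 118)) = √((2*4 + (2 + 2*(-1)²)) + (52 + 118)) = √((8 + (2 + 2*1)) + 170) = √((8 + (2 + 2)) + 170) = √((8 + 4) + 170) = √(12 + 170) = √182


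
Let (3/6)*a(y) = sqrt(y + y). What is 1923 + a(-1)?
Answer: 1923 + 2*I*sqrt(2) ≈ 1923.0 + 2.8284*I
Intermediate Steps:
a(y) = 2*sqrt(2)*sqrt(y) (a(y) = 2*sqrt(y + y) = 2*sqrt(2*y) = 2*(sqrt(2)*sqrt(y)) = 2*sqrt(2)*sqrt(y))
1923 + a(-1) = 1923 + 2*sqrt(2)*sqrt(-1) = 1923 + 2*sqrt(2)*I = 1923 + 2*I*sqrt(2)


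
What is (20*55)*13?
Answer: 14300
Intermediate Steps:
(20*55)*13 = 1100*13 = 14300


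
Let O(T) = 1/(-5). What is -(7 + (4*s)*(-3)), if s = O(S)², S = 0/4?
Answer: -163/25 ≈ -6.5200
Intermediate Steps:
S = 0 (S = 0*(¼) = 0)
O(T) = -⅕
s = 1/25 (s = (-⅕)² = 1/25 ≈ 0.040000)
-(7 + (4*s)*(-3)) = -(7 + (4*(1/25))*(-3)) = -(7 + (4/25)*(-3)) = -(7 - 12/25) = -1*163/25 = -163/25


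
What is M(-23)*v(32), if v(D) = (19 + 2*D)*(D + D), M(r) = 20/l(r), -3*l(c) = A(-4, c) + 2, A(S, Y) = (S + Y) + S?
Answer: 318720/29 ≈ 10990.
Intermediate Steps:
A(S, Y) = Y + 2*S
l(c) = 2 - c/3 (l(c) = -((c + 2*(-4)) + 2)/3 = -((c - 8) + 2)/3 = -((-8 + c) + 2)/3 = -(-6 + c)/3 = 2 - c/3)
M(r) = 20/(2 - r/3)
v(D) = 2*D*(19 + 2*D) (v(D) = (19 + 2*D)*(2*D) = 2*D*(19 + 2*D))
M(-23)*v(32) = (-60/(-6 - 23))*(2*32*(19 + 2*32)) = (-60/(-29))*(2*32*(19 + 64)) = (-60*(-1/29))*(2*32*83) = (60/29)*5312 = 318720/29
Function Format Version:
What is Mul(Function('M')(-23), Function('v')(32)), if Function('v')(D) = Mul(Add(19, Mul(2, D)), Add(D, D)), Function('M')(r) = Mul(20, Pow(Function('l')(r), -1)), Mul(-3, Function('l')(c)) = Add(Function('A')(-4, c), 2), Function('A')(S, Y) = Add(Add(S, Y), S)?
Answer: Rational(318720, 29) ≈ 10990.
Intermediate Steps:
Function('A')(S, Y) = Add(Y, Mul(2, S))
Function('l')(c) = Add(2, Mul(Rational(-1, 3), c)) (Function('l')(c) = Mul(Rational(-1, 3), Add(Add(c, Mul(2, -4)), 2)) = Mul(Rational(-1, 3), Add(Add(c, -8), 2)) = Mul(Rational(-1, 3), Add(Add(-8, c), 2)) = Mul(Rational(-1, 3), Add(-6, c)) = Add(2, Mul(Rational(-1, 3), c)))
Function('M')(r) = Mul(20, Pow(Add(2, Mul(Rational(-1, 3), r)), -1))
Function('v')(D) = Mul(2, D, Add(19, Mul(2, D))) (Function('v')(D) = Mul(Add(19, Mul(2, D)), Mul(2, D)) = Mul(2, D, Add(19, Mul(2, D))))
Mul(Function('M')(-23), Function('v')(32)) = Mul(Mul(-60, Pow(Add(-6, -23), -1)), Mul(2, 32, Add(19, Mul(2, 32)))) = Mul(Mul(-60, Pow(-29, -1)), Mul(2, 32, Add(19, 64))) = Mul(Mul(-60, Rational(-1, 29)), Mul(2, 32, 83)) = Mul(Rational(60, 29), 5312) = Rational(318720, 29)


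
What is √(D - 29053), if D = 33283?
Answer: 3*√470 ≈ 65.038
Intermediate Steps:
√(D - 29053) = √(33283 - 29053) = √4230 = 3*√470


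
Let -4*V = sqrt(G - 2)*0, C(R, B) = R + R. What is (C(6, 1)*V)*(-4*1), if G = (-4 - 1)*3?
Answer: 0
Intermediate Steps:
G = -15 (G = -5*3 = -15)
C(R, B) = 2*R
V = 0 (V = -sqrt(-15 - 2)*0/4 = -sqrt(-17)*0/4 = -I*sqrt(17)*0/4 = -1/4*0 = 0)
(C(6, 1)*V)*(-4*1) = ((2*6)*0)*(-4*1) = (12*0)*(-4) = 0*(-4) = 0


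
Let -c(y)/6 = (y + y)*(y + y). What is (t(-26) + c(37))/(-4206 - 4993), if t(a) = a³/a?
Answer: 32180/9199 ≈ 3.4982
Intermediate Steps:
t(a) = a²
c(y) = -24*y² (c(y) = -6*(y + y)*(y + y) = -6*2*y*2*y = -24*y²)
(t(-26) + c(37))/(-4206 - 4993) = ((-26)² - 24*37²)/(-4206 - 4993) = (676 - 24*1369)/(-9199) = (676 - 32856)*(-1/9199) = -32180*(-1/9199) = 32180/9199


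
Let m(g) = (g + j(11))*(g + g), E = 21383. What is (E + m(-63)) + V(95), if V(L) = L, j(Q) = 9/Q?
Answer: 322442/11 ≈ 29313.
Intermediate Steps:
m(g) = 2*g*(9/11 + g) (m(g) = (g + 9/11)*(g + g) = (g + 9*(1/11))*(2*g) = (g + 9/11)*(2*g) = (9/11 + g)*(2*g) = 2*g*(9/11 + g))
(E + m(-63)) + V(95) = (21383 + (2/11)*(-63)*(9 + 11*(-63))) + 95 = (21383 + (2/11)*(-63)*(9 - 693)) + 95 = (21383 + (2/11)*(-63)*(-684)) + 95 = (21383 + 86184/11) + 95 = 321397/11 + 95 = 322442/11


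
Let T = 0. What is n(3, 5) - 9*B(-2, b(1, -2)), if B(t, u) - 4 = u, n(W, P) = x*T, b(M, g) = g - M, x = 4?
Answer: -9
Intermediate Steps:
n(W, P) = 0 (n(W, P) = 4*0 = 0)
B(t, u) = 4 + u
n(3, 5) - 9*B(-2, b(1, -2)) = 0 - 9*(4 + (-2 - 1*1)) = 0 - 9*(4 + (-2 - 1)) = 0 - 9*(4 - 3) = 0 - 9*1 = 0 - 9 = -9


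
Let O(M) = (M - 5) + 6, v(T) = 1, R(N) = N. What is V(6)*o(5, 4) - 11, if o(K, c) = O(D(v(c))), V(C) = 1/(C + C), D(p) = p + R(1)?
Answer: -43/4 ≈ -10.750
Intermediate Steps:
D(p) = 1 + p (D(p) = p + 1 = 1 + p)
O(M) = 1 + M (O(M) = (-5 + M) + 6 = 1 + M)
V(C) = 1/(2*C)
o(K, c) = 3 (o(K, c) = 1 + (1 + 1) = 1 + 2 = 3)
V(6)*o(5, 4) - 11 = ((1/2)/6)*3 - 11 = ((1/2)*(1/6))*3 - 11 = (1/12)*3 - 11 = 1/4 - 11 = -43/4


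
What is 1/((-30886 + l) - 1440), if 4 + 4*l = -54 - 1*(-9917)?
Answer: -4/119445 ≈ -3.3488e-5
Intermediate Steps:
l = 9859/4 (l = -1 + (-54 - 1*(-9917))/4 = -1 + (-54 + 9917)/4 = -1 + (¼)*9863 = -1 + 9863/4 = 9859/4 ≈ 2464.8)
1/((-30886 + l) - 1440) = 1/((-30886 + 9859/4) - 1440) = 1/(-113685/4 - 1440) = 1/(-119445/4) = -4/119445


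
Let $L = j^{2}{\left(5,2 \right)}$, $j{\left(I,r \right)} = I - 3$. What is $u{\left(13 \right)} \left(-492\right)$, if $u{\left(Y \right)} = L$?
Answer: $-1968$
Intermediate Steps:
$j{\left(I,r \right)} = -3 + I$
$L = 4$ ($L = \left(-3 + 5\right)^{2} = 2^{2} = 4$)
$u{\left(Y \right)} = 4$
$u{\left(13 \right)} \left(-492\right) = 4 \left(-492\right) = -1968$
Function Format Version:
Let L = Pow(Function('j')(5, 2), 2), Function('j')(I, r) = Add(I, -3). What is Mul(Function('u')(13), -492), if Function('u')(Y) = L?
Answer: -1968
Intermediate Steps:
Function('j')(I, r) = Add(-3, I)
L = 4 (L = Pow(Add(-3, 5), 2) = Pow(2, 2) = 4)
Function('u')(Y) = 4
Mul(Function('u')(13), -492) = Mul(4, -492) = -1968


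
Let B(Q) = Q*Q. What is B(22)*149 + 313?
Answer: 72429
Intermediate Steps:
B(Q) = Q²
B(22)*149 + 313 = 22²*149 + 313 = 484*149 + 313 = 72116 + 313 = 72429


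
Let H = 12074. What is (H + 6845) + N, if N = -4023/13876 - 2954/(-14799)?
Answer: 3885015584483/205350924 ≈ 18919.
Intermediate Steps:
N = -18546673/205350924 (N = -4023*1/13876 - 2954*(-1/14799) = -4023/13876 + 2954/14799 = -18546673/205350924 ≈ -0.090317)
(H + 6845) + N = (12074 + 6845) - 18546673/205350924 = 18919 - 18546673/205350924 = 3885015584483/205350924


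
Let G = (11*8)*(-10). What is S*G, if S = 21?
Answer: -18480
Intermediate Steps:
G = -880 (G = 88*(-10) = -880)
S*G = 21*(-880) = -18480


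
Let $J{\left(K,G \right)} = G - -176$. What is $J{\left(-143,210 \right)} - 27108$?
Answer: $-26722$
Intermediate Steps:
$J{\left(K,G \right)} = 176 + G$ ($J{\left(K,G \right)} = G + 176 = 176 + G$)
$J{\left(-143,210 \right)} - 27108 = \left(176 + 210\right) - 27108 = 386 - 27108 = -26722$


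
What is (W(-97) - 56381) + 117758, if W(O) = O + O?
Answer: 61183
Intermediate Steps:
W(O) = 2*O
(W(-97) - 56381) + 117758 = (2*(-97) - 56381) + 117758 = (-194 - 56381) + 117758 = -56575 + 117758 = 61183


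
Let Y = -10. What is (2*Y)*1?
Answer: -20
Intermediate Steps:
(2*Y)*1 = (2*(-10))*1 = -20*1 = -20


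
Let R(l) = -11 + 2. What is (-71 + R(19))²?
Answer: 6400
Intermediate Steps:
R(l) = -9
(-71 + R(19))² = (-71 - 9)² = (-80)² = 6400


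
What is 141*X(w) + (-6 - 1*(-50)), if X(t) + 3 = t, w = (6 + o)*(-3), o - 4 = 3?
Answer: -5878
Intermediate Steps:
o = 7 (o = 4 + 3 = 7)
w = -39 (w = (6 + 7)*(-3) = 13*(-3) = -39)
X(t) = -3 + t
141*X(w) + (-6 - 1*(-50)) = 141*(-3 - 39) + (-6 - 1*(-50)) = 141*(-42) + (-6 + 50) = -5922 + 44 = -5878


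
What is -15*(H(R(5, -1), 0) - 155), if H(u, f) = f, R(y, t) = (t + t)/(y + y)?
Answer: 2325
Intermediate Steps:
R(y, t) = t/y (R(y, t) = (2*t)/((2*y)) = (2*t)*(1/(2*y)) = t/y)
-15*(H(R(5, -1), 0) - 155) = -15*(0 - 155) = -15*(-155) = 2325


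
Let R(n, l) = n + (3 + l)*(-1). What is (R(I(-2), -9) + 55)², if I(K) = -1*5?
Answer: 3136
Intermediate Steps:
I(K) = -5
R(n, l) = -3 + n - l (R(n, l) = n + (-3 - l) = -3 + n - l)
(R(I(-2), -9) + 55)² = ((-3 - 5 - 1*(-9)) + 55)² = ((-3 - 5 + 9) + 55)² = (1 + 55)² = 56² = 3136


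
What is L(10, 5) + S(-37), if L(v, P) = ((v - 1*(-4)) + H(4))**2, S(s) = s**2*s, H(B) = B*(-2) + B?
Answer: -50553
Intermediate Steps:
H(B) = -B (H(B) = -2*B + B = -B)
S(s) = s**3
L(v, P) = v**2 (L(v, P) = ((v - 1*(-4)) - 1*4)**2 = ((v + 4) - 4)**2 = ((4 + v) - 4)**2 = v**2)
L(10, 5) + S(-37) = 10**2 + (-37)**3 = 100 - 50653 = -50553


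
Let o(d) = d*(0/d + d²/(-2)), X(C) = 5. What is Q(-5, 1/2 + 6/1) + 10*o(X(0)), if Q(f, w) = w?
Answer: -1237/2 ≈ -618.50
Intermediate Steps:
o(d) = -d³/2 (o(d) = d*(0 + d²*(-½)) = d*(0 - d²/2) = d*(-d²/2) = -d³/2)
Q(-5, 1/2 + 6/1) + 10*o(X(0)) = (1/2 + 6/1) + 10*(-½*5³) = (1*(½) + 6*1) + 10*(-½*125) = (½ + 6) + 10*(-125/2) = 13/2 - 625 = -1237/2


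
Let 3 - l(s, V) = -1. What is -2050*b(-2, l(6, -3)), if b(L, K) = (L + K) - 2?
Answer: 0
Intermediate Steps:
l(s, V) = 4 (l(s, V) = 3 - 1*(-1) = 3 + 1 = 4)
b(L, K) = -2 + K + L (b(L, K) = (K + L) - 2 = -2 + K + L)
-2050*b(-2, l(6, -3)) = -2050*(-2 + 4 - 2) = -2050*0 = 0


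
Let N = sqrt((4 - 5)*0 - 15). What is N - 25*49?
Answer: -1225 + I*sqrt(15) ≈ -1225.0 + 3.873*I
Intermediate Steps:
N = I*sqrt(15) (N = sqrt(-1*0 - 15) = sqrt(0 - 15) = sqrt(-15) = I*sqrt(15) ≈ 3.873*I)
N - 25*49 = I*sqrt(15) - 25*49 = I*sqrt(15) - 1225 = -1225 + I*sqrt(15)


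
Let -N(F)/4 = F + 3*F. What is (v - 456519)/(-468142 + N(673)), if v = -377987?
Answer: 417253/239455 ≈ 1.7425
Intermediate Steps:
N(F) = -16*F (N(F) = -4*(F + 3*F) = -16*F)
(v - 456519)/(-468142 + N(673)) = (-377987 - 456519)/(-468142 - 16*673) = -834506/(-468142 - 10768) = -834506/(-478910) = -834506*(-1/478910) = 417253/239455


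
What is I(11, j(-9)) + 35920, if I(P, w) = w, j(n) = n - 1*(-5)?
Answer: 35916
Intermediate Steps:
j(n) = 5 + n (j(n) = n + 5 = 5 + n)
I(11, j(-9)) + 35920 = (5 - 9) + 35920 = -4 + 35920 = 35916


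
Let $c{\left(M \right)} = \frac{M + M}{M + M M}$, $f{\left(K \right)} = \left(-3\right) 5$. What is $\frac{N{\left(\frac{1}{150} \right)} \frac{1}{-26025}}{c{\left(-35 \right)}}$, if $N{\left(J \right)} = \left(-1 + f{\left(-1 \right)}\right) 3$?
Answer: $- \frac{272}{8675} \approx -0.031354$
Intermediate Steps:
$f{\left(K \right)} = -15$
$c{\left(M \right)} = \frac{2 M}{M + M^{2}}$
$N{\left(J \right)} = -48$ ($N{\left(J \right)} = \left(-1 - 15\right) 3 = \left(-16\right) 3 = -48$)
$\frac{N{\left(\frac{1}{150} \right)} \frac{1}{-26025}}{c{\left(-35 \right)}} = \frac{\left(-48\right) \frac{1}{-26025}}{2 \frac{1}{1 - 35}} = \frac{\left(-48\right) \left(- \frac{1}{26025}\right)}{2 \frac{1}{-34}} = \frac{16}{8675 \cdot 2 \left(- \frac{1}{34}\right)} = \frac{16}{8675 \left(- \frac{1}{17}\right)} = \frac{16}{8675} \left(-17\right) = - \frac{272}{8675}$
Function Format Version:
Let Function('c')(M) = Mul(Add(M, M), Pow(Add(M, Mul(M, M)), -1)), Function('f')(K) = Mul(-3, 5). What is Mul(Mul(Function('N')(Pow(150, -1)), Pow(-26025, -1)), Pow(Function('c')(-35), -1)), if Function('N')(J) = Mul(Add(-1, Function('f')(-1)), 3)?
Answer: Rational(-272, 8675) ≈ -0.031354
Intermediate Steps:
Function('f')(K) = -15
Function('c')(M) = Mul(2, M, Pow(Add(M, Pow(M, 2)), -1)) (Function('c')(M) = Mul(Mul(2, M), Pow(Add(M, Pow(M, 2)), -1)) = Mul(2, M, Pow(Add(M, Pow(M, 2)), -1)))
Function('N')(J) = -48 (Function('N')(J) = Mul(Add(-1, -15), 3) = Mul(-16, 3) = -48)
Mul(Mul(Function('N')(Pow(150, -1)), Pow(-26025, -1)), Pow(Function('c')(-35), -1)) = Mul(Mul(-48, Pow(-26025, -1)), Pow(Mul(2, Pow(Add(1, -35), -1)), -1)) = Mul(Mul(-48, Rational(-1, 26025)), Pow(Mul(2, Pow(-34, -1)), -1)) = Mul(Rational(16, 8675), Pow(Mul(2, Rational(-1, 34)), -1)) = Mul(Rational(16, 8675), Pow(Rational(-1, 17), -1)) = Mul(Rational(16, 8675), -17) = Rational(-272, 8675)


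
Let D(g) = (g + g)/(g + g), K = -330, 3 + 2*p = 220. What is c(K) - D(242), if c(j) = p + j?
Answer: -445/2 ≈ -222.50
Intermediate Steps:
p = 217/2 (p = -3/2 + (1/2)*220 = -3/2 + 110 = 217/2 ≈ 108.50)
c(j) = 217/2 + j
D(g) = 1 (D(g) = (2*g)/((2*g)) = (2*g)*(1/(2*g)) = 1)
c(K) - D(242) = (217/2 - 330) - 1*1 = -443/2 - 1 = -445/2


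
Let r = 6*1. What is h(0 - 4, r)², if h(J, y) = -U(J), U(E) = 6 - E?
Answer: 100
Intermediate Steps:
r = 6
h(J, y) = -6 + J (h(J, y) = -(6 - J) = -6 + J)
h(0 - 4, r)² = (-6 + (0 - 4))² = (-6 - 4)² = (-10)² = 100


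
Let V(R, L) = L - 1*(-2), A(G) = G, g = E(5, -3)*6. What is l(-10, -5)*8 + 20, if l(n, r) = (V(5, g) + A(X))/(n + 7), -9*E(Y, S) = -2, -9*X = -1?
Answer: 292/27 ≈ 10.815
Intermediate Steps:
X = ⅑ (X = -⅑*(-1) = ⅑ ≈ 0.11111)
E(Y, S) = 2/9 (E(Y, S) = -⅑*(-2) = 2/9)
g = 4/3 (g = (2/9)*6 = 4/3 ≈ 1.3333)
V(R, L) = 2 + L (V(R, L) = L + 2 = 2 + L)
l(n, r) = 31/(9*(7 + n)) (l(n, r) = ((2 + 4/3) + ⅑)/(n + 7) = (10/3 + ⅑)/(7 + n) = 31/(9*(7 + n)))
l(-10, -5)*8 + 20 = (31/(9*(7 - 10)))*8 + 20 = ((31/9)/(-3))*8 + 20 = ((31/9)*(-⅓))*8 + 20 = -31/27*8 + 20 = -248/27 + 20 = 292/27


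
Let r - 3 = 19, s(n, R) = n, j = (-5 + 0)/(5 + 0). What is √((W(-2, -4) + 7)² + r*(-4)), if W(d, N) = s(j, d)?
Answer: 2*I*√13 ≈ 7.2111*I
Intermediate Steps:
j = -1 (j = -5/5 = -5*⅕ = -1)
W(d, N) = -1
r = 22 (r = 3 + 19 = 22)
√((W(-2, -4) + 7)² + r*(-4)) = √((-1 + 7)² + 22*(-4)) = √(6² - 88) = √(36 - 88) = √(-52) = 2*I*√13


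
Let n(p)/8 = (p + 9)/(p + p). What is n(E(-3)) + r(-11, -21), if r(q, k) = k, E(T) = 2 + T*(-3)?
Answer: -151/11 ≈ -13.727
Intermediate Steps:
E(T) = 2 - 3*T
n(p) = 4*(9 + p)/p (n(p) = 8*((p + 9)/(p + p)) = 8*((9 + p)/((2*p))) = 8*((9 + p)*(1/(2*p))) = 8*((9 + p)/(2*p)) = 4*(9 + p)/p)
n(E(-3)) + r(-11, -21) = (4 + 36/(2 - 3*(-3))) - 21 = (4 + 36/(2 + 9)) - 21 = (4 + 36/11) - 21 = 80/11 - 21 = -151/11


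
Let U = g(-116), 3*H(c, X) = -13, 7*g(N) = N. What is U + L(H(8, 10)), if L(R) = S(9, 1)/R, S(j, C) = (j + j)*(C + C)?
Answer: -2264/91 ≈ -24.879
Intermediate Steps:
g(N) = N/7
H(c, X) = -13/3 (H(c, X) = (⅓)*(-13) = -13/3)
S(j, C) = 4*C*j (S(j, C) = (2*j)*(2*C) = 4*C*j)
L(R) = 36/R (L(R) = (4*1*9)/R = 36/R)
U = -116/7 (U = (⅐)*(-116) = -116/7 ≈ -16.571)
U + L(H(8, 10)) = -116/7 + 36/(-13/3) = -116/7 + 36*(-3/13) = -116/7 - 108/13 = -2264/91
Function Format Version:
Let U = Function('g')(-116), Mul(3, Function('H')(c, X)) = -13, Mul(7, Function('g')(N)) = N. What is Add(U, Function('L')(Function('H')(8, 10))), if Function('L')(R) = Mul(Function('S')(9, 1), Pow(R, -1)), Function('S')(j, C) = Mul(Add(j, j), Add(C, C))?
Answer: Rational(-2264, 91) ≈ -24.879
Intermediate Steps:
Function('g')(N) = Mul(Rational(1, 7), N)
Function('H')(c, X) = Rational(-13, 3) (Function('H')(c, X) = Mul(Rational(1, 3), -13) = Rational(-13, 3))
Function('S')(j, C) = Mul(4, C, j) (Function('S')(j, C) = Mul(Mul(2, j), Mul(2, C)) = Mul(4, C, j))
Function('L')(R) = Mul(36, Pow(R, -1)) (Function('L')(R) = Mul(Mul(4, 1, 9), Pow(R, -1)) = Mul(36, Pow(R, -1)))
U = Rational(-116, 7) (U = Mul(Rational(1, 7), -116) = Rational(-116, 7) ≈ -16.571)
Add(U, Function('L')(Function('H')(8, 10))) = Add(Rational(-116, 7), Mul(36, Pow(Rational(-13, 3), -1))) = Add(Rational(-116, 7), Mul(36, Rational(-3, 13))) = Add(Rational(-116, 7), Rational(-108, 13)) = Rational(-2264, 91)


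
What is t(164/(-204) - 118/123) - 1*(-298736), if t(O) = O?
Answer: 208217763/697 ≈ 2.9873e+5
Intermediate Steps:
t(164/(-204) - 118/123) - 1*(-298736) = (164/(-204) - 118/123) - 1*(-298736) = (164*(-1/204) - 118*1/123) + 298736 = (-41/51 - 118/123) + 298736 = -1229/697 + 298736 = 208217763/697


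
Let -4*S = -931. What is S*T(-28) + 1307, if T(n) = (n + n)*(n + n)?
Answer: 731211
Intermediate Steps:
S = 931/4 (S = -1/4*(-931) = 931/4 ≈ 232.75)
T(n) = 4*n**2 (T(n) = (2*n)*(2*n) = 4*n**2)
S*T(-28) + 1307 = 931*(4*(-28)**2)/4 + 1307 = 931*(4*784)/4 + 1307 = (931/4)*3136 + 1307 = 729904 + 1307 = 731211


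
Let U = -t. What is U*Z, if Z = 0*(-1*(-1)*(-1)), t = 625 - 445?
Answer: 0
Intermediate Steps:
t = 180
U = -180 (U = -1*180 = -180)
Z = 0 (Z = 0*(1*(-1)) = 0*(-1) = 0)
U*Z = -180*0 = 0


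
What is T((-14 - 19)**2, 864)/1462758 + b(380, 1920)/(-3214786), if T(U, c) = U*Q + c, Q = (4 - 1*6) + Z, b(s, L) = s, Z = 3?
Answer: 953771503/783742323298 ≈ 0.0012169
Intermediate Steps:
Q = 1 (Q = (4 - 1*6) + 3 = (4 - 6) + 3 = -2 + 3 = 1)
T(U, c) = U + c (T(U, c) = U*1 + c = U + c)
T((-14 - 19)**2, 864)/1462758 + b(380, 1920)/(-3214786) = ((-14 - 19)**2 + 864)/1462758 + 380/(-3214786) = ((-33)**2 + 864)*(1/1462758) + 380*(-1/3214786) = (1089 + 864)*(1/1462758) - 190/1607393 = 1953*(1/1462758) - 190/1607393 = 651/487586 - 190/1607393 = 953771503/783742323298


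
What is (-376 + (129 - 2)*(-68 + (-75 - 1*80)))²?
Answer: 823517809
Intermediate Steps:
(-376 + (129 - 2)*(-68 + (-75 - 1*80)))² = (-376 + 127*(-68 + (-75 - 80)))² = (-376 + 127*(-68 - 155))² = (-376 + 127*(-223))² = (-376 - 28321)² = (-28697)² = 823517809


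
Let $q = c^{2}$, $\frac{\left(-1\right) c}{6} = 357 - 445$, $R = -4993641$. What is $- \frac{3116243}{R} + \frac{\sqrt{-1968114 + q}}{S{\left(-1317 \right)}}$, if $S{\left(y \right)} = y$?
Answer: $\frac{3116243}{4993641} - \frac{i \sqrt{1689330}}{1317} \approx 0.62404 - 0.9869 i$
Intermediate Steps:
$c = 528$ ($c = - 6 \left(357 - 445\right) = \left(-6\right) \left(-88\right) = 528$)
$q = 278784$ ($q = 528^{2} = 278784$)
$- \frac{3116243}{R} + \frac{\sqrt{-1968114 + q}}{S{\left(-1317 \right)}} = - \frac{3116243}{-4993641} + \frac{\sqrt{-1968114 + 278784}}{-1317} = \left(-3116243\right) \left(- \frac{1}{4993641}\right) + \sqrt{-1689330} \left(- \frac{1}{1317}\right) = \frac{3116243}{4993641} + i \sqrt{1689330} \left(- \frac{1}{1317}\right) = \frac{3116243}{4993641} - \frac{i \sqrt{1689330}}{1317}$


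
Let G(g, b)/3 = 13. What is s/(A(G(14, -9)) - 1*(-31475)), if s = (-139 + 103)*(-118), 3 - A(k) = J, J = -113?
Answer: 4248/31591 ≈ 0.13447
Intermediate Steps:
G(g, b) = 39 (G(g, b) = 3*13 = 39)
A(k) = 116 (A(k) = 3 - 1*(-113) = 3 + 113 = 116)
s = 4248 (s = -36*(-118) = 4248)
s/(A(G(14, -9)) - 1*(-31475)) = 4248/(116 - 1*(-31475)) = 4248/(116 + 31475) = 4248/31591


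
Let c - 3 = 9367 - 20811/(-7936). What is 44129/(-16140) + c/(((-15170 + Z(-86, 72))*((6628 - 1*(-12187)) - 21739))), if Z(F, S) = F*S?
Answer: -497128329446653/181832618158080 ≈ -2.7340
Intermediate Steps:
c = 74381131/7936 (c = 3 + (9367 - 20811/(-7936)) = 3 + (9367 - 20811*(-1/7936)) = 3 + (9367 + 20811/7936) = 3 + 74357323/7936 = 74381131/7936 ≈ 9372.6)
44129/(-16140) + c/(((-15170 + Z(-86, 72))*((6628 - 1*(-12187)) - 21739))) = 44129/(-16140) + 74381131/(7936*(((-15170 - 86*72)*((6628 - 1*(-12187)) - 21739)))) = 44129*(-1/16140) + 74381131/(7936*(((-15170 - 6192)*((6628 + 12187) - 21739)))) = -44129/16140 + 74381131/(7936*((-21362*(18815 - 21739)))) = -44129/16140 + 74381131/(7936*((-21362*(-2924)))) = -44129/16140 + (74381131/7936)/62462488 = -44129/16140 + (74381131/7936)*(1/62462488) = -44129/16140 + 6761921/45063845888 = -497128329446653/181832618158080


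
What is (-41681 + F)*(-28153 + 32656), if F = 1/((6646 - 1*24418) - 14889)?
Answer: -107546108218/573 ≈ -1.8769e+8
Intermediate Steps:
F = -1/32661 (F = 1/((6646 - 24418) - 14889) = 1/(-17772 - 14889) = 1/(-32661) = -1/32661 ≈ -3.0618e-5)
(-41681 + F)*(-28153 + 32656) = (-41681 - 1/32661)*(-28153 + 32656) = -1361343142/32661*4503 = -107546108218/573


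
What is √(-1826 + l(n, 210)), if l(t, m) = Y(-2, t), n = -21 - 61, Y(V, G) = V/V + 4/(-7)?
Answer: I*√89453/7 ≈ 42.727*I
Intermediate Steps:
Y(V, G) = 3/7 (Y(V, G) = 1 + 4*(-⅐) = 1 - 4/7 = 3/7)
n = -82
l(t, m) = 3/7
√(-1826 + l(n, 210)) = √(-1826 + 3/7) = √(-12779/7) = I*√89453/7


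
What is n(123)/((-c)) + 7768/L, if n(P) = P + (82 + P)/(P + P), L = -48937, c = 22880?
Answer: -1102751231/6718071360 ≈ -0.16415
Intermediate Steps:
n(P) = P + (82 + P)/(2*P) (n(P) = P + (82 + P)/((2*P)) = P + (82 + P)*(1/(2*P)) = P + (82 + P)/(2*P))
n(123)/((-c)) + 7768/L = (½ + 123 + 41/123)/((-1*22880)) + 7768/(-48937) = (½ + 123 + 41*(1/123))/(-22880) + 7768*(-1/48937) = (½ + 123 + ⅓)*(-1/22880) - 7768/48937 = (743/6)*(-1/22880) - 7768/48937 = -743/137280 - 7768/48937 = -1102751231/6718071360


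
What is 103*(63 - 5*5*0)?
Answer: 6489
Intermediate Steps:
103*(63 - 5*5*0) = 103*(63 - 25*0) = 103*(63 + 0) = 103*63 = 6489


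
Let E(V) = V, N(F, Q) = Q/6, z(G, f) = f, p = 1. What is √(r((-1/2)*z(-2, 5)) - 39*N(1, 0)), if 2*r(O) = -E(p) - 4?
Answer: I*√10/2 ≈ 1.5811*I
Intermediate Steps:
N(F, Q) = Q/6 (N(F, Q) = Q*(⅙) = Q/6)
r(O) = -5/2 (r(O) = (-1*1 - 4)/2 = (-1 - 4)/2 = (½)*(-5) = -5/2)
√(r((-1/2)*z(-2, 5)) - 39*N(1, 0)) = √(-5/2 - 13*0/2) = √(-5/2 - 39*0) = √(-5/2 + 0) = √(-5/2) = I*√10/2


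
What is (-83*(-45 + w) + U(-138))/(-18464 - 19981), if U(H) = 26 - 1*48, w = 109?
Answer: 1778/12815 ≈ 0.13874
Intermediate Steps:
U(H) = -22 (U(H) = 26 - 48 = -22)
(-83*(-45 + w) + U(-138))/(-18464 - 19981) = (-83*(-45 + 109) - 22)/(-18464 - 19981) = (-83*64 - 22)/(-38445) = (-5312 - 22)*(-1/38445) = -5334*(-1/38445) = 1778/12815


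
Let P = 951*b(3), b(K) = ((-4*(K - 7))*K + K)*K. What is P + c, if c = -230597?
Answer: -85094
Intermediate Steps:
b(K) = K*(K + K*(28 - 4*K)) (b(K) = ((-4*(-7 + K))*K + K)*K = ((28 - 4*K)*K + K)*K = (K*(28 - 4*K) + K)*K = (K + K*(28 - 4*K))*K = K*(K + K*(28 - 4*K)))
P = 145503 (P = 951*(3**2*(29 - 4*3)) = 951*(9*(29 - 12)) = 951*(9*17) = 951*153 = 145503)
P + c = 145503 - 230597 = -85094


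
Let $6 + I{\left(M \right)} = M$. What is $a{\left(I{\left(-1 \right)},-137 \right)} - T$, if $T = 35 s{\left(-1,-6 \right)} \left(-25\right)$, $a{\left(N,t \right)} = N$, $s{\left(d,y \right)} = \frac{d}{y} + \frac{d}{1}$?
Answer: $- \frac{4417}{6} \approx -736.17$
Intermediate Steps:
$s{\left(d,y \right)} = d + \frac{d}{y}$ ($s{\left(d,y \right)} = \frac{d}{y} + d 1 = \frac{d}{y} + d = d + \frac{d}{y}$)
$I{\left(M \right)} = -6 + M$
$T = \frac{4375}{6}$ ($T = 35 \left(-1 - \frac{1}{-6}\right) \left(-25\right) = 35 \left(-1 - - \frac{1}{6}\right) \left(-25\right) = 35 \left(-1 + \frac{1}{6}\right) \left(-25\right) = 35 \left(- \frac{5}{6}\right) \left(-25\right) = \left(- \frac{175}{6}\right) \left(-25\right) = \frac{4375}{6} \approx 729.17$)
$a{\left(I{\left(-1 \right)},-137 \right)} - T = \left(-6 - 1\right) - \frac{4375}{6} = -7 - \frac{4375}{6} = - \frac{4417}{6}$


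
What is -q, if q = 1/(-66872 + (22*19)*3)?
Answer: 1/65618 ≈ 1.5240e-5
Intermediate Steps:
q = -1/65618 (q = 1/(-66872 + 418*3) = 1/(-66872 + 1254) = 1/(-65618) = -1/65618 ≈ -1.5240e-5)
-q = -1*(-1/65618) = 1/65618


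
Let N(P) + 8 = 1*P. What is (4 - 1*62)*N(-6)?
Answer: 812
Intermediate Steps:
N(P) = -8 + P (N(P) = -8 + 1*P = -8 + P)
(4 - 1*62)*N(-6) = (4 - 1*62)*(-8 - 6) = (4 - 62)*(-14) = -58*(-14) = 812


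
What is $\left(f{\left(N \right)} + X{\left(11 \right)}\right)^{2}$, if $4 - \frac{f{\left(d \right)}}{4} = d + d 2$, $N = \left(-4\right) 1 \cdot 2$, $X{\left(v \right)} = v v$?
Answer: $54289$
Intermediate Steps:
$X{\left(v \right)} = v^{2}$
$N = -8$ ($N = \left(-4\right) 2 = -8$)
$f{\left(d \right)} = 16 - 12 d$ ($f{\left(d \right)} = 16 - 4 \left(d + d 2\right) = 16 - 4 \left(d + 2 d\right) = 16 - 4 \cdot 3 d = 16 - 12 d$)
$\left(f{\left(N \right)} + X{\left(11 \right)}\right)^{2} = \left(\left(16 - -96\right) + 11^{2}\right)^{2} = \left(\left(16 + 96\right) + 121\right)^{2} = \left(112 + 121\right)^{2} = 233^{2} = 54289$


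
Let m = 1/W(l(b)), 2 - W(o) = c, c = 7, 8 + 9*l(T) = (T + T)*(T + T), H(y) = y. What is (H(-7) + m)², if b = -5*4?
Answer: 1296/25 ≈ 51.840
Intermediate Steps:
b = -20
l(T) = -8/9 + 4*T²/9 (l(T) = -8/9 + ((T + T)*(T + T))/9 = -8/9 + ((2*T)*(2*T))/9 = -8/9 + (4*T²)/9 = -8/9 + 4*T²/9)
W(o) = -5 (W(o) = 2 - 1*7 = 2 - 7 = -5)
m = -⅕ (m = 1/(-5) = -⅕ ≈ -0.20000)
(H(-7) + m)² = (-7 - ⅕)² = (-36/5)² = 1296/25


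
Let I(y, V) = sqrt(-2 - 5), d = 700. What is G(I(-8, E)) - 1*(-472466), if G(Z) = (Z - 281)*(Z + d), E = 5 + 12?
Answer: 275759 + 419*I*sqrt(7) ≈ 2.7576e+5 + 1108.6*I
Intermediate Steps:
E = 17
I(y, V) = I*sqrt(7) (I(y, V) = sqrt(-7) = I*sqrt(7))
G(Z) = (-281 + Z)*(700 + Z) (G(Z) = (Z - 281)*(Z + 700) = (-281 + Z)*(700 + Z))
G(I(-8, E)) - 1*(-472466) = (-196700 + (I*sqrt(7))**2 + 419*(I*sqrt(7))) - 1*(-472466) = (-196700 - 7 + 419*I*sqrt(7)) + 472466 = (-196707 + 419*I*sqrt(7)) + 472466 = 275759 + 419*I*sqrt(7)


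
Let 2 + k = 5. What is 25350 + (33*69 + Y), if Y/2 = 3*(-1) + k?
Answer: 27627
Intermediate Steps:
k = 3 (k = -2 + 5 = 3)
Y = 0 (Y = 2*(3*(-1) + 3) = 2*(-3 + 3) = 2*0 = 0)
25350 + (33*69 + Y) = 25350 + (33*69 + 0) = 25350 + (2277 + 0) = 25350 + 2277 = 27627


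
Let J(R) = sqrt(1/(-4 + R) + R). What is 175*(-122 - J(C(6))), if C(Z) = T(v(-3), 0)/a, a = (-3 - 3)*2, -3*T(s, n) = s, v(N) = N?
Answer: -21350 - 25*I*sqrt(579)/6 ≈ -21350.0 - 100.26*I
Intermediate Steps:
T(s, n) = -s/3
a = -12 (a = -6*2 = -12)
C(Z) = -1/12 (C(Z) = -1/3*(-3)/(-12) = 1*(-1/12) = -1/12)
J(R) = sqrt(R + 1/(-4 + R))
175*(-122 - J(C(6))) = 175*(-122 - sqrt((1 - (-4 - 1/12)/12)/(-4 - 1/12))) = 175*(-122 - sqrt((1 - 1/12*(-49/12))/(-49/12))) = 175*(-122 - sqrt(-12*(1 + 49/144)/49)) = 175*(-122 - sqrt(-12/49*193/144)) = 175*(-122 - sqrt(-193/588)) = 175*(-122 - I*sqrt(579)/42) = -21350 - 25*I*sqrt(579)/6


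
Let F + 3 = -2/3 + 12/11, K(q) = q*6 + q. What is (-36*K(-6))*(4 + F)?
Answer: 23688/11 ≈ 2153.5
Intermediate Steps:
K(q) = 7*q (K(q) = 6*q + q = 7*q)
F = -85/33 (F = -3 + (-2/3 + 12/11) = -3 + 14/33 = -85/33 ≈ -2.5758)
(-36*K(-6))*(4 + F) = (-252*(-6))*(4 - 85/33) = -36*(-42)*(47/33) = 1512*(47/33) = 23688/11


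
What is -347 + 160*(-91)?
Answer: -14907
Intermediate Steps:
-347 + 160*(-91) = -347 - 14560 = -14907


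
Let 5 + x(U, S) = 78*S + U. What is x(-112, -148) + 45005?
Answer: 33344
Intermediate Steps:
x(U, S) = -5 + U + 78*S (x(U, S) = -5 + (78*S + U) = -5 + (U + 78*S) = -5 + U + 78*S)
x(-112, -148) + 45005 = (-5 - 112 + 78*(-148)) + 45005 = (-5 - 112 - 11544) + 45005 = -11661 + 45005 = 33344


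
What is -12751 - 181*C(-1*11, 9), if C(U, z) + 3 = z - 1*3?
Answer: -13294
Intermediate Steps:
C(U, z) = -6 + z (C(U, z) = -3 + (z - 1*3) = -3 + (z - 3) = -3 + (-3 + z) = -6 + z)
-12751 - 181*C(-1*11, 9) = -12751 - 181*(-6 + 9) = -12751 - 181*3 = -12751 - 1*543 = -12751 - 543 = -13294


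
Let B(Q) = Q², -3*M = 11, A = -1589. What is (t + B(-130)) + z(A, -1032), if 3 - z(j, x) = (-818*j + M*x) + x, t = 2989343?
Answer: 1703692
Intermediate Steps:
M = -11/3 (M = -⅓*11 = -11/3 ≈ -3.6667)
z(j, x) = 3 + 818*j + 8*x/3 (z(j, x) = 3 - ((-818*j - 11*x/3) + x) = 3 - (-818*j - 8*x/3) = 3 + (818*j + 8*x/3) = 3 + 818*j + 8*x/3)
(t + B(-130)) + z(A, -1032) = (2989343 + (-130)²) + (3 + 818*(-1589) + (8/3)*(-1032)) = (2989343 + 16900) + (3 - 1299802 - 2752) = 3006243 - 1302551 = 1703692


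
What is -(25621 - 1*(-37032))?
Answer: -62653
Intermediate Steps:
-(25621 - 1*(-37032)) = -(25621 + 37032) = -1*62653 = -62653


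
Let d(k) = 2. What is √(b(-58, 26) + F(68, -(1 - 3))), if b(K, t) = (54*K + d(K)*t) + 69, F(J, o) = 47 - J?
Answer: 2*I*√758 ≈ 55.064*I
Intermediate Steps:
b(K, t) = 69 + 2*t + 54*K (b(K, t) = (54*K + 2*t) + 69 = (2*t + 54*K) + 69 = 69 + 2*t + 54*K)
√(b(-58, 26) + F(68, -(1 - 3))) = √((69 + 2*26 + 54*(-58)) + (47 - 1*68)) = √((69 + 52 - 3132) + (47 - 68)) = √(-3011 - 21) = √(-3032) = 2*I*√758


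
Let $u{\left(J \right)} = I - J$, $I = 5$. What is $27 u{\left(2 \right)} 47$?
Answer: $3807$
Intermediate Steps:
$u{\left(J \right)} = 5 - J$
$27 u{\left(2 \right)} 47 = 27 \left(5 - 2\right) 47 = 27 \cdot 3 \cdot 47 = 81 \cdot 47 = 3807$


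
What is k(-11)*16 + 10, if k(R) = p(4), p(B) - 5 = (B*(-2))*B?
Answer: -422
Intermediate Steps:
p(B) = 5 - 2*B**2 (p(B) = 5 + (B*(-2))*B = 5 + (-2*B)*B = 5 - 2*B**2)
k(R) = -27 (k(R) = 5 - 2*4**2 = 5 - 2*16 = 5 - 32 = -27)
k(-11)*16 + 10 = -27*16 + 10 = -432 + 10 = -422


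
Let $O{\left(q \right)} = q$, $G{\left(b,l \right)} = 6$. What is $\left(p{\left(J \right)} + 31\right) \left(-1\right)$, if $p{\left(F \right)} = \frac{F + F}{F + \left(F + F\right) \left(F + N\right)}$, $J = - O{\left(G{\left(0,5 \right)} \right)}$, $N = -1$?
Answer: $- \frac{401}{13} \approx -30.846$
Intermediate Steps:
$J = -6$ ($J = \left(-1\right) 6 = -6$)
$p{\left(F \right)} = \frac{2 F}{F + 2 F \left(-1 + F\right)}$ ($p{\left(F \right)} = \frac{F + F}{F + \left(F + F\right) \left(F - 1\right)} = \frac{2 F}{F + 2 F \left(-1 + F\right)}$)
$\left(p{\left(J \right)} + 31\right) \left(-1\right) = \left(\frac{2}{-1 + 2 \left(-6\right)} + 31\right) \left(-1\right) = \left(\frac{2}{-1 - 12} + 31\right) \left(-1\right) = \left(\frac{2}{-13} + 31\right) \left(-1\right) = \left(2 \left(- \frac{1}{13}\right) + 31\right) \left(-1\right) = \left(- \frac{2}{13} + 31\right) \left(-1\right) = \frac{401}{13} \left(-1\right) = - \frac{401}{13}$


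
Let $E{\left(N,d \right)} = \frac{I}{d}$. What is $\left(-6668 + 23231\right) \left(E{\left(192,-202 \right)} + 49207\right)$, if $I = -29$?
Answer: $\frac{164633619609}{202} \approx 8.1502 \cdot 10^{8}$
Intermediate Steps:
$E{\left(N,d \right)} = - \frac{29}{d}$
$\left(-6668 + 23231\right) \left(E{\left(192,-202 \right)} + 49207\right) = \left(-6668 + 23231\right) \left(- \frac{29}{-202} + 49207\right) = 16563 \left(\left(-29\right) \left(- \frac{1}{202}\right) + 49207\right) = 16563 \left(\frac{29}{202} + 49207\right) = 16563 \cdot \frac{9939843}{202} = \frac{164633619609}{202}$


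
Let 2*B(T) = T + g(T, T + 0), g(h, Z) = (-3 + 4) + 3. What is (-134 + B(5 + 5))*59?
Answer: -7493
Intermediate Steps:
g(h, Z) = 4 (g(h, Z) = 1 + 3 = 4)
B(T) = 2 + T/2 (B(T) = (T + 4)/2 = (4 + T)/2 = 2 + T/2)
(-134 + B(5 + 5))*59 = (-134 + (2 + (5 + 5)/2))*59 = (-134 + (2 + (½)*10))*59 = (-134 + (2 + 5))*59 = (-134 + 7)*59 = -127*59 = -7493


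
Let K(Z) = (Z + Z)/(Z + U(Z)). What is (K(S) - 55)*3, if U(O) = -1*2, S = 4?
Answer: -153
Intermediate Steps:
U(O) = -2
K(Z) = 2*Z/(-2 + Z) (K(Z) = (Z + Z)/(Z - 2) = (2*Z)/(-2 + Z) = 2*Z/(-2 + Z))
(K(S) - 55)*3 = (2*4/(-2 + 4) - 55)*3 = (2*4/2 - 55)*3 = (2*4*(1/2) - 55)*3 = (4 - 55)*3 = -51*3 = -153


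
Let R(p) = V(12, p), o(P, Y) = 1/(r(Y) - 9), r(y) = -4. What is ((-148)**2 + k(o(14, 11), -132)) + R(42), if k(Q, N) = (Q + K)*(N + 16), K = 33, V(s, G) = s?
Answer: 235260/13 ≈ 18097.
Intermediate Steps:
o(P, Y) = -1/13 (o(P, Y) = 1/(-4 - 9) = 1/(-13) = -1/13)
k(Q, N) = (16 + N)*(33 + Q) (k(Q, N) = (Q + 33)*(N + 16) = (33 + Q)*(16 + N) = (16 + N)*(33 + Q))
R(p) = 12
((-148)**2 + k(o(14, 11), -132)) + R(42) = ((-148)**2 + (528 + 16*(-1/13) + 33*(-132) - 132*(-1/13))) + 12 = (21904 + (528 - 16/13 - 4356 + 132/13)) + 12 = (21904 - 49648/13) + 12 = 235104/13 + 12 = 235260/13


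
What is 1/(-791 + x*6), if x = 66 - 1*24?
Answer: -1/539 ≈ -0.0018553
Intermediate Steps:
x = 42 (x = 66 - 24 = 42)
1/(-791 + x*6) = 1/(-791 + 42*6) = 1/(-791 + 252) = 1/(-539) = -1/539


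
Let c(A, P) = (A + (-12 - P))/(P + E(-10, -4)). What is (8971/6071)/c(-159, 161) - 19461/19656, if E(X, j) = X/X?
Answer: -434558659/253962072 ≈ -1.7111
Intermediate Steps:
E(X, j) = 1
c(A, P) = (-12 + A - P)/(1 + P) (c(A, P) = (A + (-12 - P))/(P + 1) = (-12 + A - P)/(1 + P))
(8971/6071)/c(-159, 161) - 19461/19656 = (8971/6071)/(((-12 - 159 - 1*161)/(1 + 161))) - 19461/19656 = (8971*(1/6071))/(((-12 - 159 - 161)/162)) - 19461*1/19656 = 8971/(6071*(((1/162)*(-332)))) - 499/504 = 8971/(6071*(-166/81)) - 499/504 = (8971/6071)*(-81/166) - 499/504 = -726651/1007786 - 499/504 = -434558659/253962072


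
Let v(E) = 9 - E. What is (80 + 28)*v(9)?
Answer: 0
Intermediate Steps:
(80 + 28)*v(9) = (80 + 28)*(9 - 1*9) = 108*(9 - 9) = 108*0 = 0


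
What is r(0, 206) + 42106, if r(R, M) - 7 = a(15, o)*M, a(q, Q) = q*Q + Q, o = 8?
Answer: 68481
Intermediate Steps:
a(q, Q) = Q + Q*q (a(q, Q) = Q*q + Q = Q + Q*q)
r(R, M) = 7 + 128*M (r(R, M) = 7 + (8*(1 + 15))*M = 7 + (8*16)*M = 7 + 128*M)
r(0, 206) + 42106 = (7 + 128*206) + 42106 = (7 + 26368) + 42106 = 26375 + 42106 = 68481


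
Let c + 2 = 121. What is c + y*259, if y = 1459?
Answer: 378000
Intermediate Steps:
c = 119 (c = -2 + 121 = 119)
c + y*259 = 119 + 1459*259 = 119 + 377881 = 378000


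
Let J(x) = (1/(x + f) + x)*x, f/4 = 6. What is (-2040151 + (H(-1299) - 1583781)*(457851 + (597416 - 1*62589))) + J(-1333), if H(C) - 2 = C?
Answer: -2059675269687781/1309 ≈ -1.5735e+12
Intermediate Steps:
H(C) = 2 + C
f = 24 (f = 4*6 = 24)
J(x) = x*(x + 1/(24 + x)) (J(x) = (1/(x + 24) + x)*x = (1/(24 + x) + x)*x = (x + 1/(24 + x))*x = x*(x + 1/(24 + x)))
(-2040151 + (H(-1299) - 1583781)*(457851 + (597416 - 1*62589))) + J(-1333) = (-2040151 + ((2 - 1299) - 1583781)*(457851 + (597416 - 1*62589))) - 1333*(1 + (-1333)² + 24*(-1333))/(24 - 1333) = (-2040151 + (-1297 - 1583781)*(457851 + (597416 - 62589))) - 1333*(1 + 1776889 - 31992)/(-1309) = (-2040151 - 1585078*(457851 + 534827)) - 1333*(-1/1309)*1744898 = (-2040151 - 1585078*992678) + 2325949034/1309 = (-2040151 - 1573472058884) + 2325949034/1309 = -1573474099035 + 2325949034/1309 = -2059675269687781/1309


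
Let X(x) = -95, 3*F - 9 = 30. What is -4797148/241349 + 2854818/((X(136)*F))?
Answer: -694931947262/298066015 ≈ -2331.5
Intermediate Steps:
F = 13 (F = 3 + (⅓)*30 = 3 + 10 = 13)
-4797148/241349 + 2854818/((X(136)*F)) = -4797148/241349 + 2854818/((-95*13)) = -4797148*1/241349 + 2854818/(-1235) = -4797148/241349 + 2854818*(-1/1235) = -4797148/241349 - 2854818/1235 = -694931947262/298066015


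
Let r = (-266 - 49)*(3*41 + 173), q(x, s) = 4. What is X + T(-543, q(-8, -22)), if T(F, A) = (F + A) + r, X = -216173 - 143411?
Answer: -453363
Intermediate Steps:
X = -359584
r = -93240 (r = -315*(123 + 173) = -315*296 = -93240)
T(F, A) = -93240 + A + F (T(F, A) = (F + A) - 93240 = (A + F) - 93240 = -93240 + A + F)
X + T(-543, q(-8, -22)) = -359584 + (-93240 + 4 - 543) = -359584 - 93779 = -453363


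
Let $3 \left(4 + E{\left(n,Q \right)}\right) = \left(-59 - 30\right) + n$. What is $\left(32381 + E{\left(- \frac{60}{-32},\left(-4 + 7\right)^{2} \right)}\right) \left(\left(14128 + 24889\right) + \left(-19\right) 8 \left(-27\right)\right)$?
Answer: $\frac{33477031471}{24} \approx 1.3949 \cdot 10^{9}$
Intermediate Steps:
$E{\left(n,Q \right)} = - \frac{101}{3} + \frac{n}{3}$ ($E{\left(n,Q \right)} = -4 + \frac{\left(-59 - 30\right) + n}{3} = -4 + \frac{-89 + n}{3} = -4 + \left(- \frac{89}{3} + \frac{n}{3}\right) = - \frac{101}{3} + \frac{n}{3}$)
$\left(32381 + E{\left(- \frac{60}{-32},\left(-4 + 7\right)^{2} \right)}\right) \left(\left(14128 + 24889\right) + \left(-19\right) 8 \left(-27\right)\right) = \left(32381 - \left(\frac{101}{3} - \frac{\left(-60\right) \frac{1}{-32}}{3}\right)\right) \left(\left(14128 + 24889\right) + \left(-19\right) 8 \left(-27\right)\right) = \left(32381 - \left(\frac{101}{3} - \frac{\left(-60\right) \left(- \frac{1}{32}\right)}{3}\right)\right) \left(39017 - -4104\right) = \left(32381 + \left(- \frac{101}{3} + \frac{1}{3} \cdot \frac{15}{8}\right)\right) \left(39017 + 4104\right) = \left(32381 + \left(- \frac{101}{3} + \frac{5}{8}\right)\right) 43121 = \left(32381 - \frac{793}{24}\right) 43121 = \frac{776351}{24} \cdot 43121 = \frac{33477031471}{24}$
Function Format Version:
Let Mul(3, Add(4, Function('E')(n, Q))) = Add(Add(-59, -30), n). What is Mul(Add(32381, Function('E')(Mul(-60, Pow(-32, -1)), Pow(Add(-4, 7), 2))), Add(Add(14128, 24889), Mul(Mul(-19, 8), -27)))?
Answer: Rational(33477031471, 24) ≈ 1.3949e+9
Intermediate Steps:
Function('E')(n, Q) = Add(Rational(-101, 3), Mul(Rational(1, 3), n)) (Function('E')(n, Q) = Add(-4, Mul(Rational(1, 3), Add(Add(-59, -30), n))) = Add(-4, Mul(Rational(1, 3), Add(-89, n))) = Add(-4, Add(Rational(-89, 3), Mul(Rational(1, 3), n))) = Add(Rational(-101, 3), Mul(Rational(1, 3), n)))
Mul(Add(32381, Function('E')(Mul(-60, Pow(-32, -1)), Pow(Add(-4, 7), 2))), Add(Add(14128, 24889), Mul(Mul(-19, 8), -27))) = Mul(Add(32381, Add(Rational(-101, 3), Mul(Rational(1, 3), Mul(-60, Pow(-32, -1))))), Add(Add(14128, 24889), Mul(Mul(-19, 8), -27))) = Mul(Add(32381, Add(Rational(-101, 3), Mul(Rational(1, 3), Mul(-60, Rational(-1, 32))))), Add(39017, Mul(-152, -27))) = Mul(Add(32381, Add(Rational(-101, 3), Mul(Rational(1, 3), Rational(15, 8)))), Add(39017, 4104)) = Mul(Add(32381, Add(Rational(-101, 3), Rational(5, 8))), 43121) = Mul(Add(32381, Rational(-793, 24)), 43121) = Mul(Rational(776351, 24), 43121) = Rational(33477031471, 24)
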